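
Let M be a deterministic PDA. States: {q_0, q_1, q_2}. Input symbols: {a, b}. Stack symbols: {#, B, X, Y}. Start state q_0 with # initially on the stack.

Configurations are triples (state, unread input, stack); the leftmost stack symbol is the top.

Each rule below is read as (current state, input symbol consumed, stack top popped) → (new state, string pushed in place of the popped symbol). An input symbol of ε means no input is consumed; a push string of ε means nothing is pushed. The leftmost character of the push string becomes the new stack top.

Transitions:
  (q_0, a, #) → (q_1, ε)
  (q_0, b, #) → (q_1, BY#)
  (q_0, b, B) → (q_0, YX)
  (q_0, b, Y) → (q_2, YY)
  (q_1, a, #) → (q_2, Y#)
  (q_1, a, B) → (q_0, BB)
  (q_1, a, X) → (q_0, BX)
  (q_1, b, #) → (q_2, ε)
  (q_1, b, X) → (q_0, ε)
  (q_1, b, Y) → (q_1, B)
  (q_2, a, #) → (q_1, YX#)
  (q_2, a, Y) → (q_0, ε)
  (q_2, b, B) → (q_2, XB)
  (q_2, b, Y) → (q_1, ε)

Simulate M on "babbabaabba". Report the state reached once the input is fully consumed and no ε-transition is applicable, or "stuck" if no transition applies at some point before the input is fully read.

(q_0, babbabaabba, #)
  read b, top #: go to q_1, push BY# → (q_1, abbabaabba, BY#)
  read a, top B: go to q_0, push BB → (q_0, bbabaabba, BBY#)
  read b, top B: go to q_0, push YX → (q_0, babaabba, YXBY#)
  read b, top Y: go to q_2, push YY → (q_2, abaabba, YYXBY#)
  read a, top Y: go to q_0, push ε → (q_0, baabba, YXBY#)
  read b, top Y: go to q_2, push YY → (q_2, aabba, YYXBY#)
  read a, top Y: go to q_0, push ε → (q_0, abba, YXBY#)
No transition for (q_0, a, top Y); M blocks with input abba remaining.

stuck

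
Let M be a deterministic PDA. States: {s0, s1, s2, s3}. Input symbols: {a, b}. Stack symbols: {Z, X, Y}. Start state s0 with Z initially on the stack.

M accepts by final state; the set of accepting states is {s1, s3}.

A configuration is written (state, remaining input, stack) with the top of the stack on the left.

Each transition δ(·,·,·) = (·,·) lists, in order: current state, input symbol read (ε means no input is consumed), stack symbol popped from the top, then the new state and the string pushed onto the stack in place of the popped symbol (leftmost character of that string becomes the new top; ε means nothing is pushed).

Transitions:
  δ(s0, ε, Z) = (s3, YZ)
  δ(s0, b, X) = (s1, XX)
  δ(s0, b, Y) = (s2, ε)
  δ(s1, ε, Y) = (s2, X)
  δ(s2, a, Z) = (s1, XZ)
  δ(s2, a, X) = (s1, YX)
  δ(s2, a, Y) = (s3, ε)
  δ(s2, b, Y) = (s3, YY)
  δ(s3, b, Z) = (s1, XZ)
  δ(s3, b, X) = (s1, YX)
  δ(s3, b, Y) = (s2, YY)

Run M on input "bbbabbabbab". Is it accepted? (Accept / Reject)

Reject

(s0, bbbabbabbab, Z) ⊢ (s3, bbbabbabbab, YZ) ⊢ (s2, bbabbabbab, YYZ) ⊢ (s3, babbabbab, YYYZ) ⊢ (s2, abbabbab, YYYYZ) ⊢ (s3, bbabbab, YYYZ) ⊢ (s2, babbab, YYYYZ) ⊢ (s3, abbab, YYYYYZ)
No transition applies at (s3, abbab, YYYYYZ); input not fully consumed.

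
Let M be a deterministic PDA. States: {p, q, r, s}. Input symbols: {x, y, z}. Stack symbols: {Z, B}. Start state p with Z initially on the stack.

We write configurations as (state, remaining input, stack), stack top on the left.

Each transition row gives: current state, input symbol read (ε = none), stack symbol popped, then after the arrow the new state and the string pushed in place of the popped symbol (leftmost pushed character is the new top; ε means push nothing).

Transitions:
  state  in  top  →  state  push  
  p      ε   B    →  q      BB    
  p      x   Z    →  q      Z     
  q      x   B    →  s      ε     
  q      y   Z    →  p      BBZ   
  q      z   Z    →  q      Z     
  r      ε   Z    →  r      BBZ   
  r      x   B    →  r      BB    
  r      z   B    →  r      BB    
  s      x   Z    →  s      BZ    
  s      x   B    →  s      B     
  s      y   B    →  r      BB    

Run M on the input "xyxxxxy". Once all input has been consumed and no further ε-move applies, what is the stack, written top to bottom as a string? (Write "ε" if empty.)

BBBZ

(p, xyxxxxy, Z) ⊢ (q, yxxxxy, Z) ⊢ (p, xxxxy, BBZ) ⊢ (q, xxxxy, BBBZ) ⊢ (s, xxxy, BBZ) ⊢ (s, xxy, BBZ) ⊢ (s, xy, BBZ) ⊢ (s, y, BBZ) ⊢ (r, ε, BBBZ)
All input consumed in state r with stack BBBZ.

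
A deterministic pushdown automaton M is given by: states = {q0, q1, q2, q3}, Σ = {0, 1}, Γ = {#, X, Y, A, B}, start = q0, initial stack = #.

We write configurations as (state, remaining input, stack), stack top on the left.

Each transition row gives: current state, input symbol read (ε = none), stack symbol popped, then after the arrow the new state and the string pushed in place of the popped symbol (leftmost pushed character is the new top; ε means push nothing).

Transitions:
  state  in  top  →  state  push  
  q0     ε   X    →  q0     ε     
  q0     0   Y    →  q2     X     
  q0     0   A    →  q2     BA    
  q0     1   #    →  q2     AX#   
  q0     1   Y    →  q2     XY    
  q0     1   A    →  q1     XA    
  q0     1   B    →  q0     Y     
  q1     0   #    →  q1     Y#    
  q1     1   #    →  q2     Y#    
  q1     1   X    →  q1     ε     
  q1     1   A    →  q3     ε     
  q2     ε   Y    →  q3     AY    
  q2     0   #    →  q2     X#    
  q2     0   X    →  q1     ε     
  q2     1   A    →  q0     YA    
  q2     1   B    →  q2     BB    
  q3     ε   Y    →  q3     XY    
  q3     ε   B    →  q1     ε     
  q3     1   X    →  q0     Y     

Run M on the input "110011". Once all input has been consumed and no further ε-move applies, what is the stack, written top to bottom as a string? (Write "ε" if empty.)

(q0, 110011, #)
  read 1, top #: go to q2, push AX# → (q2, 10011, AX#)
  read 1, top A: go to q0, push YA → (q0, 0011, YAX#)
  read 0, top Y: go to q2, push X → (q2, 011, XAX#)
  read 0, top X: go to q1, push ε → (q1, 11, AX#)
  read 1, top A: go to q3, push ε → (q3, 1, X#)
  read 1, top X: go to q0, push Y → (q0, ε, Y#)
All input consumed in state q0 with stack Y#.

Y#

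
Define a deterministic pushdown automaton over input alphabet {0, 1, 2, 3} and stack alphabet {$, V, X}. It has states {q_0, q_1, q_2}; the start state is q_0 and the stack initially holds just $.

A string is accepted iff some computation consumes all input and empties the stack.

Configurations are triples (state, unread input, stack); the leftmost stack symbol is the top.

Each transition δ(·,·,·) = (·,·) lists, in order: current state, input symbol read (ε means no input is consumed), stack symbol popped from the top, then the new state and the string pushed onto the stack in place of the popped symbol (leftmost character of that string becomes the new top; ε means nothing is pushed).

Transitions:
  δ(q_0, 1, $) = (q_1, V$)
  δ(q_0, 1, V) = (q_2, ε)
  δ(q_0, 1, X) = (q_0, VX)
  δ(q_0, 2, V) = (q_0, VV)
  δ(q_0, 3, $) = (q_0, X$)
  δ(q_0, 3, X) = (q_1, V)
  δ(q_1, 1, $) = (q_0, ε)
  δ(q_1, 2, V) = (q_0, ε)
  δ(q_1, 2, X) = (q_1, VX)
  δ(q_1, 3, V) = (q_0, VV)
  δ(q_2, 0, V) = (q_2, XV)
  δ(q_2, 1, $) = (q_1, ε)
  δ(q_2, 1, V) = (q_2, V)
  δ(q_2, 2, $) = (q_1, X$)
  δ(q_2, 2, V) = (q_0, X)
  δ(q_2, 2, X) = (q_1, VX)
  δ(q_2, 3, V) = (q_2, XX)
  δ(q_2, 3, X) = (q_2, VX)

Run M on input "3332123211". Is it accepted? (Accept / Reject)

Accept

(q_0, 3332123211, $) ⊢ (q_0, 332123211, X$) ⊢ (q_1, 32123211, V$) ⊢ (q_0, 2123211, VV$) ⊢ (q_0, 123211, VVV$) ⊢ (q_2, 23211, VV$) ⊢ (q_0, 3211, XV$) ⊢ (q_1, 211, VV$) ⊢ (q_0, 11, V$) ⊢ (q_2, 1, $) ⊢ (q_1, ε, ε)
All input consumed and the stack is empty.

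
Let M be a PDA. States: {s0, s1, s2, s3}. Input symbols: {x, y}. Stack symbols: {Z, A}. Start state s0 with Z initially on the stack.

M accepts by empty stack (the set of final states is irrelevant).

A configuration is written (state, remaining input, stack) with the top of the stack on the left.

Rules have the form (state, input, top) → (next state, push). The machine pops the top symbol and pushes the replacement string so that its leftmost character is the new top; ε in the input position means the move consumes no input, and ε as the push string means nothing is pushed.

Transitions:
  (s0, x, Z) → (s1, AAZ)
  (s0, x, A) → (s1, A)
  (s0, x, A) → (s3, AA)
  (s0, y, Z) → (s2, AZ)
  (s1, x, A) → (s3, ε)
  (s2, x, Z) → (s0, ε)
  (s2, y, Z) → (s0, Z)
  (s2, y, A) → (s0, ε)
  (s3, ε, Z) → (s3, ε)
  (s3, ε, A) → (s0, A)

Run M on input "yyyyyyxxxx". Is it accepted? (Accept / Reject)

One accepting computation: (s0, yyyyyyxxxx, Z) ⊢ (s2, yyyyyxxxx, AZ) ⊢ (s0, yyyyxxxx, Z) ⊢ (s2, yyyxxxx, AZ) ⊢ (s0, yyxxxx, Z) ⊢ (s2, yxxxx, AZ) ⊢ (s0, xxxx, Z) ⊢ (s1, xxx, AAZ) ⊢ (s3, xx, AZ) ⊢ (s0, xx, AZ) ⊢ (s1, x, AZ) ⊢ (s3, ε, Z) ⊢ (s3, ε, ε)
All input consumed and the stack is empty.

Accept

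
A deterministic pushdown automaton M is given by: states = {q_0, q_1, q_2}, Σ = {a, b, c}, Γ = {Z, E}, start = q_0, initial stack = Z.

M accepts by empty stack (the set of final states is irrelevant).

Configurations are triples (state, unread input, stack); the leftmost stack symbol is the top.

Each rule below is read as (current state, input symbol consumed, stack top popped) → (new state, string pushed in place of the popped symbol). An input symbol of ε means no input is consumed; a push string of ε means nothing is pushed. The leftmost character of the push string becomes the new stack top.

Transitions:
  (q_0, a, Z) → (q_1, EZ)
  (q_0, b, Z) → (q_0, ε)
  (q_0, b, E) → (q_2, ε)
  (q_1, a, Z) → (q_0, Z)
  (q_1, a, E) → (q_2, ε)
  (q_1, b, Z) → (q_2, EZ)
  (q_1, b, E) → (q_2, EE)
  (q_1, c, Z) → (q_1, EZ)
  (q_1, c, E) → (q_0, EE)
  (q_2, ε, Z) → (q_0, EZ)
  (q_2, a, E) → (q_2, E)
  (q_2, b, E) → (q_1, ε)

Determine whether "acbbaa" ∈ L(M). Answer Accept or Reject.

Reject

(q_0, acbbaa, Z)
  read a, top Z: go to q_1, push EZ → (q_1, cbbaa, EZ)
  read c, top E: go to q_0, push EE → (q_0, bbaa, EEZ)
  read b, top E: go to q_2, push ε → (q_2, baa, EZ)
  read b, top E: go to q_1, push ε → (q_1, aa, Z)
  read a, top Z: go to q_0, push Z → (q_0, a, Z)
  read a, top Z: go to q_1, push EZ → (q_1, ε, EZ)
All input consumed; stack is EZ, not empty, and no further ε-move applies.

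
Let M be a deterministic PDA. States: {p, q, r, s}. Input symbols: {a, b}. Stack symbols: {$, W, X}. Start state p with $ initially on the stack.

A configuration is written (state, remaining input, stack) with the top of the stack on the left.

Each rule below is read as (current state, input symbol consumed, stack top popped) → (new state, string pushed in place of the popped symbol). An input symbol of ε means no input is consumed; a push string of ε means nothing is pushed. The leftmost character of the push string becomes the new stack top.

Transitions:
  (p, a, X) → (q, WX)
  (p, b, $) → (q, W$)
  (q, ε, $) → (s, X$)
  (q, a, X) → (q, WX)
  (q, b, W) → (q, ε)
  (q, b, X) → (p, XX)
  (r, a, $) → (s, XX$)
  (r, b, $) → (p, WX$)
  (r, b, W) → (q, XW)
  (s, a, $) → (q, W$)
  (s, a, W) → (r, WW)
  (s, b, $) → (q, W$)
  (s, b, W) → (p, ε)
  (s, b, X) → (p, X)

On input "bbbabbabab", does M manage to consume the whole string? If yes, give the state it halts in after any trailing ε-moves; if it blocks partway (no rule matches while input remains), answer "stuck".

q

(p, bbbabbabab, $) ⊢ (q, bbabbabab, W$) ⊢ (q, babbabab, $) ⊢ (s, babbabab, X$) ⊢ (p, abbabab, X$) ⊢ (q, bbabab, WX$) ⊢ (q, babab, X$) ⊢ (p, abab, XX$) ⊢ (q, bab, WXX$) ⊢ (q, ab, XX$) ⊢ (q, b, WXX$) ⊢ (q, ε, XX$)
All input consumed; M is in state q.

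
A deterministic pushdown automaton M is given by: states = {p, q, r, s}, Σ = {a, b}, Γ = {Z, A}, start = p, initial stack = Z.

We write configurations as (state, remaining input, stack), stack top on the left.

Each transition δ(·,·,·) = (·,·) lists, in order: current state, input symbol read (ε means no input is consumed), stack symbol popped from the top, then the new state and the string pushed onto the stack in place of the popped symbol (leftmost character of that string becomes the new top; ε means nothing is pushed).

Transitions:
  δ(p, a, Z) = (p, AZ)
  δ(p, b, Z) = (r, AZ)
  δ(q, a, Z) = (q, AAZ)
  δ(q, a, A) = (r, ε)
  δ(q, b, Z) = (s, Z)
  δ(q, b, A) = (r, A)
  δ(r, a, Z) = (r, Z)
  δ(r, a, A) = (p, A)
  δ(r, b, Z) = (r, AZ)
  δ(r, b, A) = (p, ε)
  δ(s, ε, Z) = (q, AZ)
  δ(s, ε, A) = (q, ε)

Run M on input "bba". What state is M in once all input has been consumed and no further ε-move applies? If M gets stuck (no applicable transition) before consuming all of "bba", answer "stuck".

(p, bba, Z) ⊢ (r, ba, AZ) ⊢ (p, a, Z) ⊢ (p, ε, AZ)
All input consumed; M is in state p.

p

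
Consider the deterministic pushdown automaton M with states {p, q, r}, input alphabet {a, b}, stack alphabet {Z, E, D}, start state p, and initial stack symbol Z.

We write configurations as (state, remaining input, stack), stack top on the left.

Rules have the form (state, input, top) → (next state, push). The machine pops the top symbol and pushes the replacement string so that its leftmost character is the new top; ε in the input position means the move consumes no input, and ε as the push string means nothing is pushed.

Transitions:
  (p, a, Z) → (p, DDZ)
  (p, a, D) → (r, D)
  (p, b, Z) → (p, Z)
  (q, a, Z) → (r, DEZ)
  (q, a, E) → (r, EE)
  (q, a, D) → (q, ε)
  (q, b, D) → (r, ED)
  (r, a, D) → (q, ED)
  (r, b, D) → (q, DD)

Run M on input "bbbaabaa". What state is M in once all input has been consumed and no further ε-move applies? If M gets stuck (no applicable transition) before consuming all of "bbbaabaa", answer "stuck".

q

(p, bbbaabaa, Z)
  read b, top Z: go to p, push Z → (p, bbaabaa, Z)
  read b, top Z: go to p, push Z → (p, baabaa, Z)
  read b, top Z: go to p, push Z → (p, aabaa, Z)
  read a, top Z: go to p, push DDZ → (p, abaa, DDZ)
  read a, top D: go to r, push D → (r, baa, DDZ)
  read b, top D: go to q, push DD → (q, aa, DDDZ)
  read a, top D: go to q, push ε → (q, a, DDZ)
  read a, top D: go to q, push ε → (q, ε, DZ)
All input consumed; M is in state q.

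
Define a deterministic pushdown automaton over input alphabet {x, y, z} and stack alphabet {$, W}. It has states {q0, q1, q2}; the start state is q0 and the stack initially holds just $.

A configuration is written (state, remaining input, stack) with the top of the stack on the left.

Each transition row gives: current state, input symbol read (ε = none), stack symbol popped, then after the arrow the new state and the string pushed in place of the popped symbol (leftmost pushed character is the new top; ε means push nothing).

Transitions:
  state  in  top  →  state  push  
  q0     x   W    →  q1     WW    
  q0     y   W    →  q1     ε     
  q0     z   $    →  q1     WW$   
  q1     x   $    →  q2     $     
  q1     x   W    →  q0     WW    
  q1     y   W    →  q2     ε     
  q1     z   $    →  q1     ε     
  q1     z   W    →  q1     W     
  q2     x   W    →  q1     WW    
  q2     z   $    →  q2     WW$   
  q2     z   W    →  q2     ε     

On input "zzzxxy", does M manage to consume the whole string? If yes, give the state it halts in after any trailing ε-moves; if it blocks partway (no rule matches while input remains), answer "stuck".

q2

(q0, zzzxxy, $) ⊢ (q1, zzxxy, WW$) ⊢ (q1, zxxy, WW$) ⊢ (q1, xxy, WW$) ⊢ (q0, xy, WWW$) ⊢ (q1, y, WWWW$) ⊢ (q2, ε, WWW$)
All input consumed; M is in state q2.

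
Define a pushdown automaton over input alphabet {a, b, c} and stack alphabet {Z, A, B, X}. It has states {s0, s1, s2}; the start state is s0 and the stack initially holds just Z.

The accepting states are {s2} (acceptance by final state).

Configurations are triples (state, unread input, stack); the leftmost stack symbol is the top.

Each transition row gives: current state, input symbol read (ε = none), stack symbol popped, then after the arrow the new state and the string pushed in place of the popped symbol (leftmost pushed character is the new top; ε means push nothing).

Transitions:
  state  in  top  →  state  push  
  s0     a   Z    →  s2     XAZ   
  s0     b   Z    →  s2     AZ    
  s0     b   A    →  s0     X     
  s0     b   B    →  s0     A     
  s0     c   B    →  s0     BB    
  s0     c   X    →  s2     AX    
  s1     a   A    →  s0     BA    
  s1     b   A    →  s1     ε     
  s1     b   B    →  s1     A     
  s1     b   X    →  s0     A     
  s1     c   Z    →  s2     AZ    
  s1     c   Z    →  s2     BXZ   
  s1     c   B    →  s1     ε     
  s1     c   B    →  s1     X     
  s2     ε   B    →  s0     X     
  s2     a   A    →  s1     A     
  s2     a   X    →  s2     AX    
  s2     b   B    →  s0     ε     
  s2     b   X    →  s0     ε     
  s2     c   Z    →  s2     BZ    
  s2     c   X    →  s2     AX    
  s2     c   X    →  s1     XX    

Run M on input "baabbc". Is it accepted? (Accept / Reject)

Accept

One accepting computation: (s0, baabbc, Z) ⊢ (s2, aabbc, AZ) ⊢ (s1, abbc, AZ) ⊢ (s0, bbc, BAZ) ⊢ (s0, bc, AAZ) ⊢ (s0, c, XAZ) ⊢ (s2, ε, AXAZ)
All input consumed and state s2 ∈ F.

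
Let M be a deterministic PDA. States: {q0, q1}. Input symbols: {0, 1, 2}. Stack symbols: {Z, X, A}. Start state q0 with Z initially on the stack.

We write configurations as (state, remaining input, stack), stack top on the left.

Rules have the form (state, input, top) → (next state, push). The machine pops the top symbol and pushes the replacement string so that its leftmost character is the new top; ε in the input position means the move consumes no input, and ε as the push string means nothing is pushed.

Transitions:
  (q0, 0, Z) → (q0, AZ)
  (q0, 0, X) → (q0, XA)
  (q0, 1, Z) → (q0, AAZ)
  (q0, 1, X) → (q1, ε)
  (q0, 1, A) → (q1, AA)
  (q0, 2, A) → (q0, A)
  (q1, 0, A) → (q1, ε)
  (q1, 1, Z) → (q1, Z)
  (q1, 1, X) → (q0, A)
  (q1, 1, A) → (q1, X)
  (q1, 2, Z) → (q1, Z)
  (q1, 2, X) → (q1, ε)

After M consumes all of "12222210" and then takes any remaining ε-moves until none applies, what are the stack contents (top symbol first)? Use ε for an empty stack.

(q0, 12222210, Z)
  read 1, top Z: go to q0, push AAZ → (q0, 2222210, AAZ)
  read 2, top A: go to q0, push A → (q0, 222210, AAZ)
  read 2, top A: go to q0, push A → (q0, 22210, AAZ)
  read 2, top A: go to q0, push A → (q0, 2210, AAZ)
  read 2, top A: go to q0, push A → (q0, 210, AAZ)
  read 2, top A: go to q0, push A → (q0, 10, AAZ)
  read 1, top A: go to q1, push AA → (q1, 0, AAAZ)
  read 0, top A: go to q1, push ε → (q1, ε, AAZ)
All input consumed in state q1 with stack AAZ.

AAZ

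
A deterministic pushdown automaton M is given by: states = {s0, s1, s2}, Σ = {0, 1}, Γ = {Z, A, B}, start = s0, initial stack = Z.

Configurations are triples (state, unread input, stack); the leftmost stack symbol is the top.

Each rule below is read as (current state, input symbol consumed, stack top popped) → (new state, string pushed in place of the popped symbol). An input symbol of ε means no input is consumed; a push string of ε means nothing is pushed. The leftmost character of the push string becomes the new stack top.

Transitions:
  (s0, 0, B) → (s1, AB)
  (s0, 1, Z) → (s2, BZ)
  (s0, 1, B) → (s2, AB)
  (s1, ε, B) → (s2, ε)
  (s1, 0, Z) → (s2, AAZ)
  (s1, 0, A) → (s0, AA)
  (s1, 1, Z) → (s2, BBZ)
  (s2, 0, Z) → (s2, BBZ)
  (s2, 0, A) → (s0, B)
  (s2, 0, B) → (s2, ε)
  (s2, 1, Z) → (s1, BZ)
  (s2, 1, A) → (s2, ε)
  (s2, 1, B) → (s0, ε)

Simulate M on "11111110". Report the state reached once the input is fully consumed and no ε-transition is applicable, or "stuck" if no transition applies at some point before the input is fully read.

s2

(s0, 11111110, Z) ⊢ (s2, 1111110, BZ) ⊢ (s0, 111110, Z) ⊢ (s2, 11110, BZ) ⊢ (s0, 1110, Z) ⊢ (s2, 110, BZ) ⊢ (s0, 10, Z) ⊢ (s2, 0, BZ) ⊢ (s2, ε, Z)
All input consumed; M is in state s2.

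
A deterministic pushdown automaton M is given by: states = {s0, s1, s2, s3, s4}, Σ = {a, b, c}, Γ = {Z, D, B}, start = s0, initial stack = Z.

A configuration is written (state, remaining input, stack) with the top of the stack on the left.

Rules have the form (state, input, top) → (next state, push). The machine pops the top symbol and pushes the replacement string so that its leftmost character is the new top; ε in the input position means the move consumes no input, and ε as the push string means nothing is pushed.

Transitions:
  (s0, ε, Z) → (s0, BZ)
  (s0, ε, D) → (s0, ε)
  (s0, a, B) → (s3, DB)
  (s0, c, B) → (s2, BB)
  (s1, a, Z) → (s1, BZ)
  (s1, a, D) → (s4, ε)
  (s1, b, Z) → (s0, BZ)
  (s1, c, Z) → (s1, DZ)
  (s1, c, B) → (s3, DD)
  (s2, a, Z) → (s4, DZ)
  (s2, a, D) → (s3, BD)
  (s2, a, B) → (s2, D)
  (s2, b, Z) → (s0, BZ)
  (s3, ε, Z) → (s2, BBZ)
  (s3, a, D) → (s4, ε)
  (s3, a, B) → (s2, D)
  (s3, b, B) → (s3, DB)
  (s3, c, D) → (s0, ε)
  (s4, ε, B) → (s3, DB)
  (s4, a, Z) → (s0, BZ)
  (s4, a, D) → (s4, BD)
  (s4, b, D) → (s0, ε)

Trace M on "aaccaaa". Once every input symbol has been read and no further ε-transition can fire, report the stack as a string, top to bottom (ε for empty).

DDBZ

(s0, aaccaaa, Z) ⊢ (s0, aaccaaa, BZ) ⊢ (s3, accaaa, DBZ) ⊢ (s4, ccaaa, BZ) ⊢ (s3, ccaaa, DBZ) ⊢ (s0, caaa, BZ) ⊢ (s2, aaa, BBZ) ⊢ (s2, aa, DBZ) ⊢ (s3, a, BDBZ) ⊢ (s2, ε, DDBZ)
All input consumed in state s2 with stack DDBZ.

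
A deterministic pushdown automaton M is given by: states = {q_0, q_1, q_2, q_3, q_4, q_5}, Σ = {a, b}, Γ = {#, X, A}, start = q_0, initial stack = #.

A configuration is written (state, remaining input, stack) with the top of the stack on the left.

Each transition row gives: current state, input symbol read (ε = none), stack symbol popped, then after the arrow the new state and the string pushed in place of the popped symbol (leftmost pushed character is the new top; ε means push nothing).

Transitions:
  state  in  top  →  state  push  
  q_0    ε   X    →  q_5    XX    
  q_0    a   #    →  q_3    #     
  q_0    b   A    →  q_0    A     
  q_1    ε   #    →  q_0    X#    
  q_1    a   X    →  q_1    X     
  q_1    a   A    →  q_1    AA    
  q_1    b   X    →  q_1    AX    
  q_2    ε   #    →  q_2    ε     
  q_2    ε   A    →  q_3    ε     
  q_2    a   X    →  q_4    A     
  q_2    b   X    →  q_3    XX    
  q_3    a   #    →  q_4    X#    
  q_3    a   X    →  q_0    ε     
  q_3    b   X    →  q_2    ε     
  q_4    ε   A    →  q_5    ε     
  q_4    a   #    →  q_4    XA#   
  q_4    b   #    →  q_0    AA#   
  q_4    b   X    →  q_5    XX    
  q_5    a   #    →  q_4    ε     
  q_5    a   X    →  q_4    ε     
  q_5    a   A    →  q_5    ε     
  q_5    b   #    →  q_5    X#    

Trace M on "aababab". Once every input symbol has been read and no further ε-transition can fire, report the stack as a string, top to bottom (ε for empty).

(q_0, aababab, #)
  read a, top #: go to q_3, push # → (q_3, ababab, #)
  read a, top #: go to q_4, push X# → (q_4, babab, X#)
  read b, top X: go to q_5, push XX → (q_5, abab, XX#)
  read a, top X: go to q_4, push ε → (q_4, bab, X#)
  read b, top X: go to q_5, push XX → (q_5, ab, XX#)
  read a, top X: go to q_4, push ε → (q_4, b, X#)
  read b, top X: go to q_5, push XX → (q_5, ε, XX#)
All input consumed in state q_5 with stack XX#.

XX#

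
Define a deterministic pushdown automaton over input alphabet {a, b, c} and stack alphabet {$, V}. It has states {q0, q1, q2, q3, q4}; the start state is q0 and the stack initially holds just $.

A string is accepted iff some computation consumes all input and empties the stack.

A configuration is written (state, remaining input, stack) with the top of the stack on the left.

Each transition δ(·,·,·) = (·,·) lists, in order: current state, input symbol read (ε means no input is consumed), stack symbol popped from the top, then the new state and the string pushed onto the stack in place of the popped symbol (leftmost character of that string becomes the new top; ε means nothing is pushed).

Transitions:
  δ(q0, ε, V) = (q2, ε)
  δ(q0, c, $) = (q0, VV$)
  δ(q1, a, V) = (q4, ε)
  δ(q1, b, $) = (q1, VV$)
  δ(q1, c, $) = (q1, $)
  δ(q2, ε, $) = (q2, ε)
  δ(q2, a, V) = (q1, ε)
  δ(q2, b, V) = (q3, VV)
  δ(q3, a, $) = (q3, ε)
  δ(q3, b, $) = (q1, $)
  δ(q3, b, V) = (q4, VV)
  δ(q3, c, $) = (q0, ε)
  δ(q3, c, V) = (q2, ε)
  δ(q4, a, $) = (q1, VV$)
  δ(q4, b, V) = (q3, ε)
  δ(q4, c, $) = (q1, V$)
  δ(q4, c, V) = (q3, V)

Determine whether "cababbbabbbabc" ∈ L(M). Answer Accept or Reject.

Accept

(q0, cababbbabbbabc, $) ⊢ (q0, ababbbabbbabc, VV$) ⊢ (q2, ababbbabbbabc, V$) ⊢ (q1, babbbabbbabc, $) ⊢ (q1, abbbabbbabc, VV$) ⊢ (q4, bbbabbbabc, V$) ⊢ (q3, bbabbbabc, $) ⊢ (q1, babbbabc, $) ⊢ (q1, abbbabc, VV$) ⊢ (q4, bbbabc, V$) ⊢ (q3, bbabc, $) ⊢ (q1, babc, $) ⊢ (q1, abc, VV$) ⊢ (q4, bc, V$) ⊢ (q3, c, $) ⊢ (q0, ε, ε)
All input consumed and the stack is empty.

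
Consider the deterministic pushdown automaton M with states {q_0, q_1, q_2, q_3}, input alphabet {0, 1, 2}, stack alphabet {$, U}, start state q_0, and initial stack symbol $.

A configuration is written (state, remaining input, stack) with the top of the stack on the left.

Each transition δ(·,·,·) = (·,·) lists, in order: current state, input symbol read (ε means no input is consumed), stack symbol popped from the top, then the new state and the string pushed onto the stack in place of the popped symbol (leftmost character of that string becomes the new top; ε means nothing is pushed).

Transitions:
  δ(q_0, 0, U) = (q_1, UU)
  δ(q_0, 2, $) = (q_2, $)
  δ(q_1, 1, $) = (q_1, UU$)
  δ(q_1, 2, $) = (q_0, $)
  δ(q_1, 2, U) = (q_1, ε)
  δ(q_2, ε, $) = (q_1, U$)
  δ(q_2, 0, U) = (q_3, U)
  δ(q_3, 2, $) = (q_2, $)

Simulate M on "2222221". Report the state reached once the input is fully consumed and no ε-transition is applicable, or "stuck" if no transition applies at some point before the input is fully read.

(q_0, 2222221, $)
  read 2, top $: go to q_2, push $ → (q_2, 222221, $)
  ε-move, top $: go to q_1, push U$ → (q_1, 222221, U$)
  read 2, top U: go to q_1, push ε → (q_1, 22221, $)
  read 2, top $: go to q_0, push $ → (q_0, 2221, $)
  read 2, top $: go to q_2, push $ → (q_2, 221, $)
  ε-move, top $: go to q_1, push U$ → (q_1, 221, U$)
  read 2, top U: go to q_1, push ε → (q_1, 21, $)
  read 2, top $: go to q_0, push $ → (q_0, 1, $)
No transition for (q_0, 1, top $); M blocks with input 1 remaining.

stuck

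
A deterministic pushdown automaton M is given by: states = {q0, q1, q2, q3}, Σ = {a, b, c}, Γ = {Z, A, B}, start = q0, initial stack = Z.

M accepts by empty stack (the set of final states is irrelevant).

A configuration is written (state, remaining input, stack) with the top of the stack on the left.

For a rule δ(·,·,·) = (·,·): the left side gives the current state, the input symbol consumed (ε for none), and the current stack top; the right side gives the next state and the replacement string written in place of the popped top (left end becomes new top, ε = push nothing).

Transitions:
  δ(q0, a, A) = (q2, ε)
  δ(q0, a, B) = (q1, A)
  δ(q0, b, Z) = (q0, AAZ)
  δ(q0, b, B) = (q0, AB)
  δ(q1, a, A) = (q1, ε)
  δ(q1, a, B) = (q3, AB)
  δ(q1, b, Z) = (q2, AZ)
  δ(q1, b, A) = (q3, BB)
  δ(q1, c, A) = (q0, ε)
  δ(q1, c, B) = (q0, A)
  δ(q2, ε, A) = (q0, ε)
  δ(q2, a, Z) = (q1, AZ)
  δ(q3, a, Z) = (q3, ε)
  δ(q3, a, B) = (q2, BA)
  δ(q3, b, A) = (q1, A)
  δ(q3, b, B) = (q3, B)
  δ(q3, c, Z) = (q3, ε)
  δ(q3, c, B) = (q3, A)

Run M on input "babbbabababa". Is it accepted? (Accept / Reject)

Reject

(q0, babbbabababa, Z) ⊢ (q0, abbbabababa, AAZ) ⊢ (q2, bbbabababa, AZ) ⊢ (q0, bbbabababa, Z) ⊢ (q0, bbabababa, AAZ)
No transition applies at (q0, bbabababa, AAZ); input not fully consumed.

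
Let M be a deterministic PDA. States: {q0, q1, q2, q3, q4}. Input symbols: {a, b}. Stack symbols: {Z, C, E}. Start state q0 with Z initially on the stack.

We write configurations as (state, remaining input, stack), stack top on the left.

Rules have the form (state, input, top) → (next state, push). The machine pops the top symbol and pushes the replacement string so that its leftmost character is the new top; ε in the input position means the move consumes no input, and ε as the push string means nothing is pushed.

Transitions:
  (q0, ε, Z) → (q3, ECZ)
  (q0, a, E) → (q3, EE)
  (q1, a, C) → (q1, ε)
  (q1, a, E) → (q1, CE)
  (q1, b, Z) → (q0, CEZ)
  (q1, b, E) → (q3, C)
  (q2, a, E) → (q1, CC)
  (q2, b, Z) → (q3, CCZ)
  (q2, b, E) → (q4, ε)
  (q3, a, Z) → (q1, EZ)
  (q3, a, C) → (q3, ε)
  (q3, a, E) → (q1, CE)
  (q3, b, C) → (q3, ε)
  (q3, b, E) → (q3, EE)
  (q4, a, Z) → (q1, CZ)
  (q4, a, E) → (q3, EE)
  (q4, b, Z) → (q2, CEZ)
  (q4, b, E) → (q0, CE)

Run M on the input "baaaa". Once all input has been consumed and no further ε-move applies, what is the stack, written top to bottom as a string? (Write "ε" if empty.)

EECZ

(q0, baaaa, Z) ⊢ (q3, baaaa, ECZ) ⊢ (q3, aaaa, EECZ) ⊢ (q1, aaa, CEECZ) ⊢ (q1, aa, EECZ) ⊢ (q1, a, CEECZ) ⊢ (q1, ε, EECZ)
All input consumed in state q1 with stack EECZ.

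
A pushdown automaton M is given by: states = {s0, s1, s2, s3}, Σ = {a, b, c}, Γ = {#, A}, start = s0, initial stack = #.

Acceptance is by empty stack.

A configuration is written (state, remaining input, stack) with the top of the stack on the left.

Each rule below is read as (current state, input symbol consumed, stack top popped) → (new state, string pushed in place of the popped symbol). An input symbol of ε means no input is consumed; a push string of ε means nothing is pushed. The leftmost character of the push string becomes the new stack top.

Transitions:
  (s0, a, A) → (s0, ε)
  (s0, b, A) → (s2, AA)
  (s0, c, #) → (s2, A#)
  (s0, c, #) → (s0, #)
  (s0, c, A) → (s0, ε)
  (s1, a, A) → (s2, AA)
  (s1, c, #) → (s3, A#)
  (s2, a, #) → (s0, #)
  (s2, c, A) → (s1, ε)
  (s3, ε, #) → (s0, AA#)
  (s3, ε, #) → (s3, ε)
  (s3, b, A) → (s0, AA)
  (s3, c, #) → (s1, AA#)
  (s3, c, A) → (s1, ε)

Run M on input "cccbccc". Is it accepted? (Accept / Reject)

Reject

No computation consumes all input and empties the stack.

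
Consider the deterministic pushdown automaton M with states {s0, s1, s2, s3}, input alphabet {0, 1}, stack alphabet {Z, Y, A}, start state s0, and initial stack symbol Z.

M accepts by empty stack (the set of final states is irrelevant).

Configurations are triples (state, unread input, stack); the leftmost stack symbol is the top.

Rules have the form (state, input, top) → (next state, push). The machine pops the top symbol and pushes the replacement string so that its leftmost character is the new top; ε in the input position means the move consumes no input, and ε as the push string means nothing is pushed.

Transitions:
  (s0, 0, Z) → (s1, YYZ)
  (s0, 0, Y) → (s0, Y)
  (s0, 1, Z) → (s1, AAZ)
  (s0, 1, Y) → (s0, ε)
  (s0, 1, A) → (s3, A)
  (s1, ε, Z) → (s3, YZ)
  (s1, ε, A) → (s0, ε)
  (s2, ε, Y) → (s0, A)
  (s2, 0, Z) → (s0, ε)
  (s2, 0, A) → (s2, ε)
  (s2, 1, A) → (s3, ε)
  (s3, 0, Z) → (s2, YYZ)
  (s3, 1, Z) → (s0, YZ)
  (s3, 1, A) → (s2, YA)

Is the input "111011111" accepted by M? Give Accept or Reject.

(s0, 111011111, Z) ⊢ (s1, 11011111, AAZ) ⊢ (s0, 11011111, AZ) ⊢ (s3, 1011111, AZ) ⊢ (s2, 011111, YAZ) ⊢ (s0, 011111, AAZ)
No transition applies at (s0, 011111, AAZ); input not fully consumed.

Reject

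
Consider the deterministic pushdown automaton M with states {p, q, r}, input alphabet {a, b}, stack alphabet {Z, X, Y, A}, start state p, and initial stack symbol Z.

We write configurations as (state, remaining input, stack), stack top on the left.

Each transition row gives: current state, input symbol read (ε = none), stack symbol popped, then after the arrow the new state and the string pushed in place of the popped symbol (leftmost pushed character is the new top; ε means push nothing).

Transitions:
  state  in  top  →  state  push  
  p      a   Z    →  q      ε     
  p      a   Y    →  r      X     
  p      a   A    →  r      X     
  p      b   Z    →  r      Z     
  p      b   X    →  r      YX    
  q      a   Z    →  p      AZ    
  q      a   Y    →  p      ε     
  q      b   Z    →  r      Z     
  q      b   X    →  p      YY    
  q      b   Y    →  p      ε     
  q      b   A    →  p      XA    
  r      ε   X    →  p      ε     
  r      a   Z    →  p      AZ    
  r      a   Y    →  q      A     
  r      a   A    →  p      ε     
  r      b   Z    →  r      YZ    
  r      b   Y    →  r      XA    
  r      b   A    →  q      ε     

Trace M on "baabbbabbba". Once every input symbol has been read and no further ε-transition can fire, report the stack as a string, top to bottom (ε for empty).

(p, baabbbabbba, Z)
  read b, top Z: go to r, push Z → (r, aabbbabbba, Z)
  read a, top Z: go to p, push AZ → (p, abbbabbba, AZ)
  read a, top A: go to r, push X → (r, bbbabbba, XZ)
  ε-move, top X: go to p, push ε → (p, bbbabbba, Z)
  read b, top Z: go to r, push Z → (r, bbabbba, Z)
  read b, top Z: go to r, push YZ → (r, babbba, YZ)
  read b, top Y: go to r, push XA → (r, abbba, XAZ)
  ε-move, top X: go to p, push ε → (p, abbba, AZ)
  read a, top A: go to r, push X → (r, bbba, XZ)
  ε-move, top X: go to p, push ε → (p, bbba, Z)
  read b, top Z: go to r, push Z → (r, bba, Z)
  read b, top Z: go to r, push YZ → (r, ba, YZ)
  read b, top Y: go to r, push XA → (r, a, XAZ)
  ε-move, top X: go to p, push ε → (p, a, AZ)
  read a, top A: go to r, push X → (r, ε, XZ)
  ε-move, top X: go to p, push ε → (p, ε, Z)
All input consumed in state p with stack Z.

Z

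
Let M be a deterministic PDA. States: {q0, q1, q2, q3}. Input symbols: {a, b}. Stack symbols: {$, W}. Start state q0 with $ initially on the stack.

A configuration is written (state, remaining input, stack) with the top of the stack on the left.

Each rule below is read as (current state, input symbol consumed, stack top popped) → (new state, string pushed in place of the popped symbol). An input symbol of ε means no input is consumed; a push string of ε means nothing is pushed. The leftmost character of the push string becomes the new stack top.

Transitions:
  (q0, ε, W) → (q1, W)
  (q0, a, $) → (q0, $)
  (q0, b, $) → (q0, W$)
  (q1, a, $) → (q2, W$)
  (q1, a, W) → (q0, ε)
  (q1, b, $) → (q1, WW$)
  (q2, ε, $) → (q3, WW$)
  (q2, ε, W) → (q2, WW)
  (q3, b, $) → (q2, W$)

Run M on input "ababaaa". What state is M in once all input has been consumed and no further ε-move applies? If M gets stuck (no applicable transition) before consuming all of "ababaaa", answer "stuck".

q0

(q0, ababaaa, $)
  read a, top $: go to q0, push $ → (q0, babaaa, $)
  read b, top $: go to q0, push W$ → (q0, abaaa, W$)
  ε-move, top W: go to q1, push W → (q1, abaaa, W$)
  read a, top W: go to q0, push ε → (q0, baaa, $)
  read b, top $: go to q0, push W$ → (q0, aaa, W$)
  ε-move, top W: go to q1, push W → (q1, aaa, W$)
  read a, top W: go to q0, push ε → (q0, aa, $)
  read a, top $: go to q0, push $ → (q0, a, $)
  read a, top $: go to q0, push $ → (q0, ε, $)
All input consumed; M is in state q0.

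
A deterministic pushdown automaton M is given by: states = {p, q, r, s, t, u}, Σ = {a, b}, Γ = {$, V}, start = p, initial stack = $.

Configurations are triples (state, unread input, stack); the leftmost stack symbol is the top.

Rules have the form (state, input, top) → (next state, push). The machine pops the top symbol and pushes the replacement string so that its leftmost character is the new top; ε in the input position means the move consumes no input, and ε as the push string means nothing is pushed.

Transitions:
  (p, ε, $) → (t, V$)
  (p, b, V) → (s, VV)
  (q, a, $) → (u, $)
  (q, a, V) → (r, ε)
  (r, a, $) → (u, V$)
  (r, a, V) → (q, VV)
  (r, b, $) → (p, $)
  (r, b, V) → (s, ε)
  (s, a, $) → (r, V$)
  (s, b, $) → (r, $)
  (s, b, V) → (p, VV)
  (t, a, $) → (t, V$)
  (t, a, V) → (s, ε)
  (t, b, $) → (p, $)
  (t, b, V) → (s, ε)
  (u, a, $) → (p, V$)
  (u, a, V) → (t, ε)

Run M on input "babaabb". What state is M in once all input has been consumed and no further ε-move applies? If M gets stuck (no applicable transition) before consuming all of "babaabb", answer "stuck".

(p, babaabb, $)
  ε-move, top $: go to t, push V$ → (t, babaabb, V$)
  read b, top V: go to s, push ε → (s, abaabb, $)
  read a, top $: go to r, push V$ → (r, baabb, V$)
  read b, top V: go to s, push ε → (s, aabb, $)
  read a, top $: go to r, push V$ → (r, abb, V$)
  read a, top V: go to q, push VV → (q, bb, VV$)
No transition for (q, b, top V); M blocks with input bb remaining.

stuck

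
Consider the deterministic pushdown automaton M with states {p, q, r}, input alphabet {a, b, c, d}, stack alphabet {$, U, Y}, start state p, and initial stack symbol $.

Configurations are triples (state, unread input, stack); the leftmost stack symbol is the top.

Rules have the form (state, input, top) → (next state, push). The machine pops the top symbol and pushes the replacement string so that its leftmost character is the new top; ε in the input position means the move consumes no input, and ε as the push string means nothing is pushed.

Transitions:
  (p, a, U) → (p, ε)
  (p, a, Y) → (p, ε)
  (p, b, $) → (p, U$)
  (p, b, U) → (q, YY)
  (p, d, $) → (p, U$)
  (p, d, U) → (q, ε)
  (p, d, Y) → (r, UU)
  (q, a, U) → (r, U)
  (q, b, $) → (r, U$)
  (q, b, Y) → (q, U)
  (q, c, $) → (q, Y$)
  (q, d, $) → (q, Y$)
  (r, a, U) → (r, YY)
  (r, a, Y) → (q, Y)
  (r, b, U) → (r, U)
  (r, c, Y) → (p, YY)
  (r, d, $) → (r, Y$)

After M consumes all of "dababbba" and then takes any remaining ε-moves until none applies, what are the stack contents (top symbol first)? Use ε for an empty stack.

UY$

(p, dababbba, $)
  read d, top $: go to p, push U$ → (p, ababbba, U$)
  read a, top U: go to p, push ε → (p, babbba, $)
  read b, top $: go to p, push U$ → (p, abbba, U$)
  read a, top U: go to p, push ε → (p, bbba, $)
  read b, top $: go to p, push U$ → (p, bba, U$)
  read b, top U: go to q, push YY → (q, ba, YY$)
  read b, top Y: go to q, push U → (q, a, UY$)
  read a, top U: go to r, push U → (r, ε, UY$)
All input consumed in state r with stack UY$.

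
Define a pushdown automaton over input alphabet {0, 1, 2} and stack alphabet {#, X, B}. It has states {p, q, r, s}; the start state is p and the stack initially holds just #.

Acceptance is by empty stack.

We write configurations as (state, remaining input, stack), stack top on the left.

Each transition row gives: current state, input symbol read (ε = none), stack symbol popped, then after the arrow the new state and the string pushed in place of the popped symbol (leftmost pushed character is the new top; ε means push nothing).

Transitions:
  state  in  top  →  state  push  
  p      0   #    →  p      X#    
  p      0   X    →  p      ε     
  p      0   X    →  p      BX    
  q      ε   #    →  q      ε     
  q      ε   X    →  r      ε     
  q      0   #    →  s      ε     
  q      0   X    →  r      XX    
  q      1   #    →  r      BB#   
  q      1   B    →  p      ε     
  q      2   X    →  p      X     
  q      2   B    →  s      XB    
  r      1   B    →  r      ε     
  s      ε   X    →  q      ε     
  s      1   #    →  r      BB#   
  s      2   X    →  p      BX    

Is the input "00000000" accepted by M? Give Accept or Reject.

Reject

No computation consumes all input and empties the stack.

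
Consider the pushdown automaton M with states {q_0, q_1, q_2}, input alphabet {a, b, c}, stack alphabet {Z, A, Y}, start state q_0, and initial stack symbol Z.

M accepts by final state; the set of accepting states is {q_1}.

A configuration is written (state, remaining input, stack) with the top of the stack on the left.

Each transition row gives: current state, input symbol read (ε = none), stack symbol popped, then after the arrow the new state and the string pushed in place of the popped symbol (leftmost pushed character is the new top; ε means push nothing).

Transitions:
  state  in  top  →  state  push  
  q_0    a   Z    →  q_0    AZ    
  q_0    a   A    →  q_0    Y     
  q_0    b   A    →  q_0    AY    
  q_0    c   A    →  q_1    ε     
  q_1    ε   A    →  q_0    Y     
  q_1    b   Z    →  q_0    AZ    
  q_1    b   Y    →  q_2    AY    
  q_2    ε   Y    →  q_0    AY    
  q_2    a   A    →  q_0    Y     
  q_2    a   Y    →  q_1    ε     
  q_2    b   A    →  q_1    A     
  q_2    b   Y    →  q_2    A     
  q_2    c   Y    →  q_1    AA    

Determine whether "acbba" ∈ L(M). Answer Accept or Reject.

No computation consumes all input and reaches a final state.

Reject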